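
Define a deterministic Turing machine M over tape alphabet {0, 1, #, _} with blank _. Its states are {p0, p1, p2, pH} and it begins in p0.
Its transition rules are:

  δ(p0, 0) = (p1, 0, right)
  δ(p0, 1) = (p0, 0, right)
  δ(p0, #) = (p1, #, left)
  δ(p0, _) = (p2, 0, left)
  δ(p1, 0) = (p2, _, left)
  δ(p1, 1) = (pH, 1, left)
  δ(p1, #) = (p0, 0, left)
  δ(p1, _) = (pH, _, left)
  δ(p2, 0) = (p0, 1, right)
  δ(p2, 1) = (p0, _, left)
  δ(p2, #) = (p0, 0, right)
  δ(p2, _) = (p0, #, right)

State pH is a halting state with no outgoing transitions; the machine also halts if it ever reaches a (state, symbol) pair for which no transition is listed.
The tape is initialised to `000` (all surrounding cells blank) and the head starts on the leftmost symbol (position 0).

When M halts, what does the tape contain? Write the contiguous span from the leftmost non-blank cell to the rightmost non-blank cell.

#0_00

state=p0 head=0 tape=__[0]00   (p0,0)→(p1,0,right)
state=p1 head=1 tape=__0[0]0   (p1,0)→(p2,_,left)
state=p2 head=0 tape=__[0]_0   (p2,0)→(p0,1,right)
state=p0 head=1 tape=__1[_]0   (p0,_)→(p2,0,left)
state=p2 head=0 tape=__[1]00   (p2,1)→(p0,_,left)
state=p0 head=-1 tape=_[_]_00   (p0,_)→(p2,0,left)
state=p2 head=-2 tape=[_]0_00   (p2,_)→(p0,#,right)
state=p0 head=-1 tape=#[0]_00   (p0,0)→(p1,0,right)
state=p1 head=0 tape=#0[_]00   (p1,_)→(pH,_,left)
state=pH head=-1 tape=#[0]_00
The non-blank tape span at halt is #0_00.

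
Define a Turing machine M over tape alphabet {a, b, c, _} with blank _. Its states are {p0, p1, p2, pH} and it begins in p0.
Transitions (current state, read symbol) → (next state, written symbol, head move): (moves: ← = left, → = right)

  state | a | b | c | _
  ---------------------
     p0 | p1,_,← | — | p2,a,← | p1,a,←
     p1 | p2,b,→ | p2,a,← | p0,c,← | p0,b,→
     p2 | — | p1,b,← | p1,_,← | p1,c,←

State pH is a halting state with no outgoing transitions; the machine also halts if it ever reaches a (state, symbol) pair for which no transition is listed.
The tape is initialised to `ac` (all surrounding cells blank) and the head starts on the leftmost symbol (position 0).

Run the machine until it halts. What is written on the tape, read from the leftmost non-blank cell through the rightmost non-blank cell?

bbaaac

p0 | ____[a]c   read a → write _, move ←, go to p1
p1 | ___[_]_c   read _ → write b, move →, go to p0
p0 | ___b[_]c   read _ → write a, move ←, go to p1
p1 | ___[b]ac   read b → write a, move ←, go to p2
p2 | __[_]aac   read _ → write c, move ←, go to p1
p1 | _[_]caac   read _ → write b, move →, go to p0
p0 | _b[c]aac   read c → write a, move ←, go to p2
p2 | _[b]aaac   read b → write b, move ←, go to p1
p1 | [_]baaac   read _ → write b, move →, go to p0
p0 | b[b]aaac
The non-blank tape span at halt is bbaaac.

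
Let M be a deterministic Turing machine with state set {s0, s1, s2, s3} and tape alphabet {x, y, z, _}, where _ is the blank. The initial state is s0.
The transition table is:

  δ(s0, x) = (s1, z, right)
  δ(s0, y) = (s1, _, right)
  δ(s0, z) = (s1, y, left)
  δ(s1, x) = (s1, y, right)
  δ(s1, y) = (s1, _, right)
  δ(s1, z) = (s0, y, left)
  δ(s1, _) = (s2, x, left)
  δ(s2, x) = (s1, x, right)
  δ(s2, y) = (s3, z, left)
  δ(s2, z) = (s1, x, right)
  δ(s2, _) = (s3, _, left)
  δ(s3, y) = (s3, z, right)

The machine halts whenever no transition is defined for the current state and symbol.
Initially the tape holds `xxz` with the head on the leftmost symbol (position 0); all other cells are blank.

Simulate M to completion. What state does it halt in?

s3

s0 | [x]xz_   read x → write z, move right, go to s1
s1 | z[x]z_   read x → write y, move right, go to s1
s1 | zy[z]_   read z → write y, move left, go to s0
s0 | z[y]y_   read y → write _, move right, go to s1
s1 | z_[y]_   read y → write _, move right, go to s1
s1 | z__[_]   read _ → write x, move left, go to s2
s2 | z_[_]x   read _ → write _, move left, go to s3
s3 | z[_]_x
No transition is defined for (s3, _); M halts in state s3.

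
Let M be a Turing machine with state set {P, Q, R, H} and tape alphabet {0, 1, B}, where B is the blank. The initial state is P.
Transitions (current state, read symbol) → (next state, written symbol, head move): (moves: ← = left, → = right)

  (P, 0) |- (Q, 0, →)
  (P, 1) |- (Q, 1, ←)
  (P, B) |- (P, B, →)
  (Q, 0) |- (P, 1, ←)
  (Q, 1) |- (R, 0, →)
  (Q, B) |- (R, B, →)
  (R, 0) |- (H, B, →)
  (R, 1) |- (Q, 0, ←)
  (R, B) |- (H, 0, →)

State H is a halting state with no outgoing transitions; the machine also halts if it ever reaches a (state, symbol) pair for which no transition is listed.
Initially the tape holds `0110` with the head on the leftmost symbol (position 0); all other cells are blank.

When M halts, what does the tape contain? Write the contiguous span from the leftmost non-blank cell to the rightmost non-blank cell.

00B0

state=P head=0 tape=[0]110   (P,0)→(Q,0,→)
state=Q head=1 tape=0[1]10   (Q,1)→(R,0,→)
state=R head=2 tape=00[1]0   (R,1)→(Q,0,←)
state=Q head=1 tape=0[0]00   (Q,0)→(P,1,←)
state=P head=0 tape=[0]100   (P,0)→(Q,0,→)
state=Q head=1 tape=0[1]00   (Q,1)→(R,0,→)
state=R head=2 tape=00[0]0   (R,0)→(H,B,→)
state=H head=3 tape=00B[0]
The non-blank tape span at halt is 00B0.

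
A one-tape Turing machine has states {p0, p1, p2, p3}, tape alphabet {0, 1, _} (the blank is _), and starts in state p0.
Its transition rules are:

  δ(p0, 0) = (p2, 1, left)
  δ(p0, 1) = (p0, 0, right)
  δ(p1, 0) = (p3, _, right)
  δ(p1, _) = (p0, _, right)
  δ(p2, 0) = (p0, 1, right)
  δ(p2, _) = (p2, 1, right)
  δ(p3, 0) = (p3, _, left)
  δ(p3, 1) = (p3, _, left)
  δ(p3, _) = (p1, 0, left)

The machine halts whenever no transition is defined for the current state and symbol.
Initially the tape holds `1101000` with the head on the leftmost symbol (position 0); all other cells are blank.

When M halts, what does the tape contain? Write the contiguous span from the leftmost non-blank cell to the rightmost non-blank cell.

state=p0 head=0 tape=[1]101000_   (p0,1)→(p0,0,right)
state=p0 head=1 tape=0[1]01000_   (p0,1)→(p0,0,right)
state=p0 head=2 tape=00[0]1000_   (p0,0)→(p2,1,left)
state=p2 head=1 tape=0[0]11000_   (p2,0)→(p0,1,right)
state=p0 head=2 tape=01[1]1000_   (p0,1)→(p0,0,right)
state=p0 head=3 tape=010[1]000_   (p0,1)→(p0,0,right)
state=p0 head=4 tape=0100[0]00_   (p0,0)→(p2,1,left)
state=p2 head=3 tape=010[0]100_   (p2,0)→(p0,1,right)
state=p0 head=4 tape=0101[1]00_   (p0,1)→(p0,0,right)
state=p0 head=5 tape=01010[0]0_   (p0,0)→(p2,1,left)
state=p2 head=4 tape=0101[0]10_   (p2,0)→(p0,1,right)
state=p0 head=5 tape=01011[1]0_   (p0,1)→(p0,0,right)
state=p0 head=6 tape=010110[0]_   (p0,0)→(p2,1,left)
state=p2 head=5 tape=01011[0]1_   (p2,0)→(p0,1,right)
state=p0 head=6 tape=010111[1]_   (p0,1)→(p0,0,right)
state=p0 head=7 tape=0101110[_]
The non-blank tape span at halt is 0101110.

0101110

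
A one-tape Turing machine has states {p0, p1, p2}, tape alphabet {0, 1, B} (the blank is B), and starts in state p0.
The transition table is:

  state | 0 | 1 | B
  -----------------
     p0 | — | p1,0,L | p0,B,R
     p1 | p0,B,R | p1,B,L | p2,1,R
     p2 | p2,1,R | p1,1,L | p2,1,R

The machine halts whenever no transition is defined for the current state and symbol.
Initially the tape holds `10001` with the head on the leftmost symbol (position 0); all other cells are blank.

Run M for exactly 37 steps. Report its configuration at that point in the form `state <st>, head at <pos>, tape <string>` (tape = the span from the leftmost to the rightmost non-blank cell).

state p1, head at -1, tape 111BBBB1

p0 | BBB[1]0001   read 1 → write 0, move L, go to p1
p1 | BB[B]00001   read B → write 1, move R, go to p2
p2 | BB1[0]0001   read 0 → write 1, move R, go to p2
p2 | BB11[0]001   read 0 → write 1, move R, go to p2
p2 | BB111[0]01   read 0 → write 1, move R, go to p2
p2 | BB1111[0]1   read 0 → write 1, move R, go to p2
p2 | BB11111[1]   read 1 → write 1, move L, go to p1
p1 | BB1111[1]1   read 1 → write B, move L, go to p1
p1 | BB111[1]B1   read 1 → write B, move L, go to p1
p1 | BB11[1]BB1   read 1 → write B, move L, go to p1
p1 | BB1[1]BBB1   read 1 → write B, move L, go to p1
p1 | BB[1]BBBB1   read 1 → write B, move L, go to p1
p1 | B[B]BBBBB1   read B → write 1, move R, go to p2
p2 | B1[B]BBBB1   read B → write 1, move R, go to p2
p2 | B11[B]BBB1   read B → write 1, move R, go to p2
p2 | B111[B]BB1   read B → write 1, move R, go to p2
p2 | B1111[B]B1   read B → write 1, move R, go to p2
p2 | B11111[B]1   read B → write 1, move R, go to p2
p2 | B111111[1]   read 1 → write 1, move L, go to p1
p1 | B11111[1]1   read 1 → write B, move L, go to p1
p1 | B1111[1]B1   read 1 → write B, move L, go to p1
p1 | B111[1]BB1   read 1 → write B, move L, go to p1
p1 | B11[1]BBB1   read 1 → write B, move L, go to p1
p1 | B1[1]BBBB1   read 1 → write B, move L, go to p1
p1 | B[1]BBBBB1   read 1 → write B, move L, go to p1
p1 | [B]BBBBBB1   read B → write 1, move R, go to p2
p2 | 1[B]BBBBB1   read B → write 1, move R, go to p2
p2 | 11[B]BBBB1   read B → write 1, move R, go to p2
p2 | 111[B]BBB1   read B → write 1, move R, go to p2
p2 | 1111[B]BB1   read B → write 1, move R, go to p2
p2 | 11111[B]B1   read B → write 1, move R, go to p2
p2 | 111111[B]1   read B → write 1, move R, go to p2
p2 | 1111111[1]   read 1 → write 1, move L, go to p1
p1 | 111111[1]1   read 1 → write B, move L, go to p1
p1 | 11111[1]B1   read 1 → write B, move L, go to p1
p1 | 1111[1]BB1   read 1 → write B, move L, go to p1
p1 | 111[1]BBB1   read 1 → write B, move L, go to p1
p1 | 11[1]BBBB1
After 37 steps: state p1, head at -1, tape 111BBBB1.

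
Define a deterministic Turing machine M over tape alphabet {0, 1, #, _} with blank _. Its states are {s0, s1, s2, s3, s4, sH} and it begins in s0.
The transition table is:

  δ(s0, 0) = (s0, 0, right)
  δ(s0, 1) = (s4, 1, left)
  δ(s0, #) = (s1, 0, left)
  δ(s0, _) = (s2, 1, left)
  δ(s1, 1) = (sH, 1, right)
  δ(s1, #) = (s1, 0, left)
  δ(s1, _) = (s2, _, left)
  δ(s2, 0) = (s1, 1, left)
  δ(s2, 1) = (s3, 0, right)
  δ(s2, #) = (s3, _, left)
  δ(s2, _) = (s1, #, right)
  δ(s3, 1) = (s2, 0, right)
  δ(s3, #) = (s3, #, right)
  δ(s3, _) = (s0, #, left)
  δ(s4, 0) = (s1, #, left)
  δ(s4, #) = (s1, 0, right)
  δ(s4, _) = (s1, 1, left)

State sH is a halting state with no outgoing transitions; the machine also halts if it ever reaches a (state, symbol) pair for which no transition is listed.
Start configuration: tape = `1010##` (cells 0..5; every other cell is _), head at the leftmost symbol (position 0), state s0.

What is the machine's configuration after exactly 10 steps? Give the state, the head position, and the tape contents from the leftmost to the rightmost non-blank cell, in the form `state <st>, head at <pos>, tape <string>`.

s0 | ______[1]010##   read 1 → write 1, move left, go to s4
s4 | _____[_]1010##   read _ → write 1, move left, go to s1
s1 | ____[_]11010##   read _ → write _, move left, go to s2
s2 | ___[_]_11010##   read _ → write #, move right, go to s1
s1 | ___#[_]11010##   read _ → write _, move left, go to s2
s2 | ___[#]_11010##   read # → write _, move left, go to s3
s3 | __[_]__11010##   read _ → write #, move left, go to s0
s0 | _[_]#__11010##   read _ → write 1, move left, go to s2
s2 | [_]1#__11010##   read _ → write #, move right, go to s1
s1 | #[1]#__11010##   read 1 → write 1, move right, go to sH
sH | #1[#]__11010##
After 10 steps: state sH, head at -4, tape #1#__11010##.

state sH, head at -4, tape #1#__11010##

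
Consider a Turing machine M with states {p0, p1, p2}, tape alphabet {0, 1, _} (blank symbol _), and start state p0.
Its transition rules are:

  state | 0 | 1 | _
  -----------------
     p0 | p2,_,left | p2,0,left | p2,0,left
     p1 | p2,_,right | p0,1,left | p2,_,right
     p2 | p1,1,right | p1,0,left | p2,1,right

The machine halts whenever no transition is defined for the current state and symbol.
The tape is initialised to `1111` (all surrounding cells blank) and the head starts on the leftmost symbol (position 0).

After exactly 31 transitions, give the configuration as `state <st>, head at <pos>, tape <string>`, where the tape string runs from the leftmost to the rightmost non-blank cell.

state p2, head at -1, tape 1_00011

p0 | ____[1]111   read 1 → write 0, move left, go to p2
p2 | ___[_]0111   read _ → write 1, move right, go to p2
p2 | ___1[0]111   read 0 → write 1, move right, go to p1
p1 | ___11[1]11   read 1 → write 1, move left, go to p0
p0 | ___1[1]111   read 1 → write 0, move left, go to p2
p2 | ___[1]0111   read 1 → write 0, move left, go to p1
p1 | __[_]00111   read _ → write _, move right, go to p2
p2 | ___[0]0111   read 0 → write 1, move right, go to p1
p1 | ___1[0]111   read 0 → write _, move right, go to p2
p2 | ___1_[1]11   read 1 → write 0, move left, go to p1
p1 | ___1[_]011   read _ → write _, move right, go to p2
p2 | ___1_[0]11   read 0 → write 1, move right, go to p1
p1 | ___1_1[1]1   read 1 → write 1, move left, go to p0
p0 | ___1_[1]11   read 1 → write 0, move left, go to p2
p2 | ___1[_]011   read _ → write 1, move right, go to p2
p2 | ___11[0]11   read 0 → write 1, move right, go to p1
p1 | ___111[1]1   read 1 → write 1, move left, go to p0
p0 | ___11[1]11   read 1 → write 0, move left, go to p2
p2 | ___1[1]011   read 1 → write 0, move left, go to p1
p1 | ___[1]0011   read 1 → write 1, move left, go to p0
p0 | __[_]10011   read _ → write 0, move left, go to p2
p2 | _[_]010011   read _ → write 1, move right, go to p2
p2 | _1[0]10011   read 0 → write 1, move right, go to p1
p1 | _11[1]0011   read 1 → write 1, move left, go to p0
p0 | _1[1]10011   read 1 → write 0, move left, go to p2
p2 | _[1]010011   read 1 → write 0, move left, go to p1
p1 | [_]0010011   read _ → write _, move right, go to p2
p2 | _[0]010011   read 0 → write 1, move right, go to p1
p1 | _1[0]10011   read 0 → write _, move right, go to p2
p2 | _1_[1]0011   read 1 → write 0, move left, go to p1
p1 | _1[_]00011   read _ → write _, move right, go to p2
p2 | _1_[0]0011
After 31 steps: state p2, head at -1, tape 1_00011.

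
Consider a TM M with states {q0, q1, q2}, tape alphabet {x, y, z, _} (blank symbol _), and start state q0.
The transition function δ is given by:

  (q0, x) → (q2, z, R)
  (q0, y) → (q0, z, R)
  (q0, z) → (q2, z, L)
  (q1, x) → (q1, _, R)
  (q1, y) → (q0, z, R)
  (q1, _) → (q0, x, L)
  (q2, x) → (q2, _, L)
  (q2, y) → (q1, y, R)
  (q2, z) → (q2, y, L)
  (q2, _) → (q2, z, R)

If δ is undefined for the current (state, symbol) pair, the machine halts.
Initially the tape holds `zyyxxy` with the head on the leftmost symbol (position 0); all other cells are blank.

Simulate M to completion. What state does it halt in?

q0

state=q0 head=0 tape=__[z]yyxxy   (q0,z)→(q2,z,L)
state=q2 head=-1 tape=_[_]zyyxxy   (q2,_)→(q2,z,R)
state=q2 head=0 tape=_z[z]yyxxy   (q2,z)→(q2,y,L)
state=q2 head=-1 tape=_[z]yyyxxy   (q2,z)→(q2,y,L)
state=q2 head=-2 tape=[_]yyyyxxy   (q2,_)→(q2,z,R)
state=q2 head=-1 tape=z[y]yyyxxy   (q2,y)→(q1,y,R)
state=q1 head=0 tape=zy[y]yyxxy   (q1,y)→(q0,z,R)
state=q0 head=1 tape=zyz[y]yxxy   (q0,y)→(q0,z,R)
state=q0 head=2 tape=zyzz[y]xxy   (q0,y)→(q0,z,R)
state=q0 head=3 tape=zyzzz[x]xy   (q0,x)→(q2,z,R)
state=q2 head=4 tape=zyzzzz[x]y   (q2,x)→(q2,_,L)
state=q2 head=3 tape=zyzzz[z]_y   (q2,z)→(q2,y,L)
state=q2 head=2 tape=zyzz[z]y_y   (q2,z)→(q2,y,L)
state=q2 head=1 tape=zyz[z]yy_y   (q2,z)→(q2,y,L)
state=q2 head=0 tape=zy[z]yyy_y   (q2,z)→(q2,y,L)
state=q2 head=-1 tape=z[y]yyyy_y   (q2,y)→(q1,y,R)
state=q1 head=0 tape=zy[y]yyy_y   (q1,y)→(q0,z,R)
state=q0 head=1 tape=zyz[y]yy_y   (q0,y)→(q0,z,R)
state=q0 head=2 tape=zyzz[y]y_y   (q0,y)→(q0,z,R)
state=q0 head=3 tape=zyzzz[y]_y   (q0,y)→(q0,z,R)
state=q0 head=4 tape=zyzzzz[_]y
No transition is defined for (q0, _); M halts in state q0.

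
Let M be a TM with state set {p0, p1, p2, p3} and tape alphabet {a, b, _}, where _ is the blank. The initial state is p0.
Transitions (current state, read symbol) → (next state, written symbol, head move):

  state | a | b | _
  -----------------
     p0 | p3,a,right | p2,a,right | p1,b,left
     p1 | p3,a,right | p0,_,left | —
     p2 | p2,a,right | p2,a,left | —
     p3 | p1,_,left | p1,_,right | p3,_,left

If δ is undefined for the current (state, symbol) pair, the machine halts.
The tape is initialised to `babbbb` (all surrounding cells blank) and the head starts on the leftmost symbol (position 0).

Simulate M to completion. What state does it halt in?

p2

p0 | [b]abbbb_   read b → write a, move right, go to p2
p2 | a[a]bbbb_   read a → write a, move right, go to p2
p2 | aa[b]bbb_   read b → write a, move left, go to p2
p2 | a[a]abbb_   read a → write a, move right, go to p2
p2 | aa[a]bbb_   read a → write a, move right, go to p2
p2 | aaa[b]bb_   read b → write a, move left, go to p2
p2 | aa[a]abb_   read a → write a, move right, go to p2
p2 | aaa[a]bb_   read a → write a, move right, go to p2
p2 | aaaa[b]b_   read b → write a, move left, go to p2
p2 | aaa[a]ab_   read a → write a, move right, go to p2
p2 | aaaa[a]b_   read a → write a, move right, go to p2
p2 | aaaaa[b]_   read b → write a, move left, go to p2
p2 | aaaa[a]a_   read a → write a, move right, go to p2
p2 | aaaaa[a]_   read a → write a, move right, go to p2
p2 | aaaaaa[_]
No transition is defined for (p2, _); M halts in state p2.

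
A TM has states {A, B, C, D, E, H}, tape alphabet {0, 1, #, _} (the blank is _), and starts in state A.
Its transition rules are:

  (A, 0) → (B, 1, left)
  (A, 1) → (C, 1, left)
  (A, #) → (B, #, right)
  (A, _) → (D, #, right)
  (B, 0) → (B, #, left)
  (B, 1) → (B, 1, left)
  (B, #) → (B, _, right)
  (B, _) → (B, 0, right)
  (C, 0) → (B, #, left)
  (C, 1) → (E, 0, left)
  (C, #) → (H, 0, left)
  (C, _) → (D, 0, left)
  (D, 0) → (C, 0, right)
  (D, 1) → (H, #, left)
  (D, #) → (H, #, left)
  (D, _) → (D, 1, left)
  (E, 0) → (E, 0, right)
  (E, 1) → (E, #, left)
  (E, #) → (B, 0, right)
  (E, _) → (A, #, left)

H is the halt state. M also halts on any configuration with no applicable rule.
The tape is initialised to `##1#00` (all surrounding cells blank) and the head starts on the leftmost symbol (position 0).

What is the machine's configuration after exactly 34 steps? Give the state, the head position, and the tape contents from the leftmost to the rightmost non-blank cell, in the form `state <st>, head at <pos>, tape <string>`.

state B, head at -2, tape ###1#00

A | __[#]#1#00   read # → write #, move right, go to B
B | __#[#]1#00   read # → write _, move right, go to B
B | __#_[1]#00   read 1 → write 1, move left, go to B
B | __#[_]1#00   read _ → write 0, move right, go to B
B | __#0[1]#00   read 1 → write 1, move left, go to B
B | __#[0]1#00   read 0 → write #, move left, go to B
B | __[#]#1#00   read # → write _, move right, go to B
B | ___[#]1#00   read # → write _, move right, go to B
B | ____[1]#00   read 1 → write 1, move left, go to B
B | ___[_]1#00   read _ → write 0, move right, go to B
B | ___0[1]#00   read 1 → write 1, move left, go to B
B | ___[0]1#00   read 0 → write #, move left, go to B
B | __[_]#1#00   read _ → write 0, move right, go to B
B | __0[#]1#00   read # → write _, move right, go to B
B | __0_[1]#00   read 1 → write 1, move left, go to B
B | __0[_]1#00   read _ → write 0, move right, go to B
B | __00[1]#00   read 1 → write 1, move left, go to B
B | __0[0]1#00   read 0 → write #, move left, go to B
B | __[0]#1#00   read 0 → write #, move left, go to B
B | _[_]##1#00   read _ → write 0, move right, go to B
B | _0[#]#1#00   read # → write _, move right, go to B
B | _0_[#]1#00   read # → write _, move right, go to B
B | _0__[1]#00   read 1 → write 1, move left, go to B
B | _0_[_]1#00   read _ → write 0, move right, go to B
B | _0_0[1]#00   read 1 → write 1, move left, go to B
B | _0_[0]1#00   read 0 → write #, move left, go to B
B | _0[_]#1#00   read _ → write 0, move right, go to B
B | _00[#]1#00   read # → write _, move right, go to B
B | _00_[1]#00   read 1 → write 1, move left, go to B
B | _00[_]1#00   read _ → write 0, move right, go to B
B | _000[1]#00   read 1 → write 1, move left, go to B
B | _00[0]1#00   read 0 → write #, move left, go to B
B | _0[0]#1#00   read 0 → write #, move left, go to B
B | _[0]##1#00   read 0 → write #, move left, go to B
B | [_]###1#00
After 34 steps: state B, head at -2, tape ###1#00.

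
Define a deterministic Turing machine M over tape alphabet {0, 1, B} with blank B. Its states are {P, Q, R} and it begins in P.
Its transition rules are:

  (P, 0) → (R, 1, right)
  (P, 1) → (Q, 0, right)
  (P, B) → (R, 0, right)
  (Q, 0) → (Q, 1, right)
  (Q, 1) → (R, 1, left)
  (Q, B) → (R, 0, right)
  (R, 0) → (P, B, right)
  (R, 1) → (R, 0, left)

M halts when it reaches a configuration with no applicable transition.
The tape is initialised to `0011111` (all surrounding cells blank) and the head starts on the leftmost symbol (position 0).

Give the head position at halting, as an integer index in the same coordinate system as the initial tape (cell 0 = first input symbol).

P | [0]011111BB   read 0 → write 1, move right, go to R
R | 1[0]11111BB   read 0 → write B, move right, go to P
P | 1B[1]1111BB   read 1 → write 0, move right, go to Q
Q | 1B0[1]111BB   read 1 → write 1, move left, go to R
R | 1B[0]1111BB   read 0 → write B, move right, go to P
P | 1BB[1]111BB   read 1 → write 0, move right, go to Q
Q | 1BB0[1]11BB   read 1 → write 1, move left, go to R
R | 1BB[0]111BB   read 0 → write B, move right, go to P
P | 1BBB[1]11BB   read 1 → write 0, move right, go to Q
Q | 1BBB0[1]1BB   read 1 → write 1, move left, go to R
R | 1BBB[0]11BB   read 0 → write B, move right, go to P
P | 1BBBB[1]1BB   read 1 → write 0, move right, go to Q
Q | 1BBBB0[1]BB   read 1 → write 1, move left, go to R
R | 1BBBB[0]1BB   read 0 → write B, move right, go to P
P | 1BBBBB[1]BB   read 1 → write 0, move right, go to Q
Q | 1BBBBB0[B]B   read B → write 0, move right, go to R
R | 1BBBBB00[B]
At halt the head is at cell 8.

8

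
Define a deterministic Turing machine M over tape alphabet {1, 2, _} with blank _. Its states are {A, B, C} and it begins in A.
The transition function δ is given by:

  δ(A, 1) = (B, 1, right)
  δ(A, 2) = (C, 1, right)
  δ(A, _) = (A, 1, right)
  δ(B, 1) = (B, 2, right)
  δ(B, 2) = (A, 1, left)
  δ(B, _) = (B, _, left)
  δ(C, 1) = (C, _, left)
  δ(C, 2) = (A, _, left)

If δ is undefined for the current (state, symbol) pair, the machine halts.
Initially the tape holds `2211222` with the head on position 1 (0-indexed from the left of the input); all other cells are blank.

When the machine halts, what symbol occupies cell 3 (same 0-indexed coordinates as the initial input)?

_

state=A head=1 tape=__2[2]11222   (A,2)→(C,1,right)
state=C head=2 tape=__21[1]1222   (C,1)→(C,_,left)
state=C head=1 tape=__2[1]_1222   (C,1)→(C,_,left)
state=C head=0 tape=__[2]__1222   (C,2)→(A,_,left)
state=A head=-1 tape=_[_]___1222   (A,_)→(A,1,right)
state=A head=0 tape=_1[_]__1222   (A,_)→(A,1,right)
state=A head=1 tape=_11[_]_1222   (A,_)→(A,1,right)
state=A head=2 tape=_111[_]1222   (A,_)→(A,1,right)
state=A head=3 tape=_1111[1]222   (A,1)→(B,1,right)
state=B head=4 tape=_11111[2]22   (B,2)→(A,1,left)
state=A head=3 tape=_1111[1]122   (A,1)→(B,1,right)
state=B head=4 tape=_11111[1]22   (B,1)→(B,2,right)
state=B head=5 tape=_111112[2]2   (B,2)→(A,1,left)
state=A head=4 tape=_11111[2]12   (A,2)→(C,1,right)
state=C head=5 tape=_111111[1]2   (C,1)→(C,_,left)
state=C head=4 tape=_11111[1]_2   (C,1)→(C,_,left)
state=C head=3 tape=_1111[1]__2   (C,1)→(C,_,left)
state=C head=2 tape=_111[1]___2   (C,1)→(C,_,left)
state=C head=1 tape=_11[1]____2   (C,1)→(C,_,left)
state=C head=0 tape=_1[1]_____2   (C,1)→(C,_,left)
state=C head=-1 tape=_[1]______2   (C,1)→(C,_,left)
state=C head=-2 tape=[_]_______2
Cell 3 holds _ when M halts.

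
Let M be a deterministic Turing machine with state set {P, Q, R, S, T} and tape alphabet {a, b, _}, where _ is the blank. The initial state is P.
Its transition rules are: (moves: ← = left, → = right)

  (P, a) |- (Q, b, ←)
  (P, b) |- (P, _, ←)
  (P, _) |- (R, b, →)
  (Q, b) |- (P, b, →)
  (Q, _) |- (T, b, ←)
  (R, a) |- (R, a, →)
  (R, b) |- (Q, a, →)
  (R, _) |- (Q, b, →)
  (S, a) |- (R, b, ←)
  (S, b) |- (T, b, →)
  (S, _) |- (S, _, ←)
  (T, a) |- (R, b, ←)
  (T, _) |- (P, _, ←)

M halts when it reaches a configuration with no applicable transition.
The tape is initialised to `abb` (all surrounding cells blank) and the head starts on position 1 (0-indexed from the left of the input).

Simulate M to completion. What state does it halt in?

P | ____a[b]b   read b → write _, move ←, go to P
P | ____[a]_b   read a → write b, move ←, go to Q
Q | ___[_]b_b   read _ → write b, move ←, go to T
T | __[_]bb_b   read _ → write _, move ←, go to P
P | _[_]_bb_b   read _ → write b, move →, go to R
R | _b[_]bb_b   read _ → write b, move →, go to Q
Q | _bb[b]b_b   read b → write b, move →, go to P
P | _bbb[b]_b   read b → write _, move ←, go to P
P | _bb[b]__b   read b → write _, move ←, go to P
P | _b[b]___b   read b → write _, move ←, go to P
P | _[b]____b   read b → write _, move ←, go to P
P | [_]_____b   read _ → write b, move →, go to R
R | b[_]____b   read _ → write b, move →, go to Q
Q | bb[_]___b   read _ → write b, move ←, go to T
T | b[b]b___b
No transition is defined for (T, b); M halts in state T.

T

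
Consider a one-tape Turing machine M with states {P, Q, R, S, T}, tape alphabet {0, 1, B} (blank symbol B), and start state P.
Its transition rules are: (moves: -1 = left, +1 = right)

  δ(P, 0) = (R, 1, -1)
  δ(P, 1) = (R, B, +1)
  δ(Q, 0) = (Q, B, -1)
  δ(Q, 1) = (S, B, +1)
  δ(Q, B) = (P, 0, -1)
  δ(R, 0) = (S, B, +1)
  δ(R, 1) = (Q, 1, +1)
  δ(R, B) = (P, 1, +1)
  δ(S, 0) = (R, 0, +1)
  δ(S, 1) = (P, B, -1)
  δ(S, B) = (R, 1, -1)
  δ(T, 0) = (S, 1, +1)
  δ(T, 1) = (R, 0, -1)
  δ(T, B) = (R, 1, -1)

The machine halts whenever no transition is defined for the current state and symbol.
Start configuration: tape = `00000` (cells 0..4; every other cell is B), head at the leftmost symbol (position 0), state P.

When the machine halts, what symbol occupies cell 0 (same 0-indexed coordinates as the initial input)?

P | B[0]0000BB   read 0 → write 1, move -1, go to R
R | [B]10000BB   read B → write 1, move +1, go to P
P | 1[1]0000BB   read 1 → write B, move +1, go to R
R | 1B[0]000BB   read 0 → write B, move +1, go to S
S | 1BB[0]00BB   read 0 → write 0, move +1, go to R
R | 1BB0[0]0BB   read 0 → write B, move +1, go to S
S | 1BB0B[0]BB   read 0 → write 0, move +1, go to R
R | 1BB0B0[B]B   read B → write 1, move +1, go to P
P | 1BB0B01[B]
Cell 0 holds B when M halts.

B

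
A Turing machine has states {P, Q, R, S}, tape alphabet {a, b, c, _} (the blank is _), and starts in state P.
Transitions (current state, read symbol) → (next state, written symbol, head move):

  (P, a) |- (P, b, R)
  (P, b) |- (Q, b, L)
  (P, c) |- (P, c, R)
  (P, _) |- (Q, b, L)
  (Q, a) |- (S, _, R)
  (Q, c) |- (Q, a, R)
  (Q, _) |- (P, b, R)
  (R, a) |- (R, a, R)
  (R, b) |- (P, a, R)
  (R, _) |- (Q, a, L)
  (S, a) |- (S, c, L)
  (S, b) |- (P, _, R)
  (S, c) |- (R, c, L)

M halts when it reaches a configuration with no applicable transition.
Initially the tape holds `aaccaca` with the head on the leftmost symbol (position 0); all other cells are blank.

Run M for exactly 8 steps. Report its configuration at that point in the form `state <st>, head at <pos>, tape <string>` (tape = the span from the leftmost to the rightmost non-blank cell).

state=P head=0 tape=[a]accaca_   (P,a)→(P,b,R)
state=P head=1 tape=b[a]ccaca_   (P,a)→(P,b,R)
state=P head=2 tape=bb[c]caca_   (P,c)→(P,c,R)
state=P head=3 tape=bbc[c]aca_   (P,c)→(P,c,R)
state=P head=4 tape=bbcc[a]ca_   (P,a)→(P,b,R)
state=P head=5 tape=bbccb[c]a_   (P,c)→(P,c,R)
state=P head=6 tape=bbccbc[a]_   (P,a)→(P,b,R)
state=P head=7 tape=bbccbcb[_]   (P,_)→(Q,b,L)
state=Q head=6 tape=bbccbc[b]b
After 8 steps: state Q, head at 6, tape bbccbcbb.

state Q, head at 6, tape bbccbcbb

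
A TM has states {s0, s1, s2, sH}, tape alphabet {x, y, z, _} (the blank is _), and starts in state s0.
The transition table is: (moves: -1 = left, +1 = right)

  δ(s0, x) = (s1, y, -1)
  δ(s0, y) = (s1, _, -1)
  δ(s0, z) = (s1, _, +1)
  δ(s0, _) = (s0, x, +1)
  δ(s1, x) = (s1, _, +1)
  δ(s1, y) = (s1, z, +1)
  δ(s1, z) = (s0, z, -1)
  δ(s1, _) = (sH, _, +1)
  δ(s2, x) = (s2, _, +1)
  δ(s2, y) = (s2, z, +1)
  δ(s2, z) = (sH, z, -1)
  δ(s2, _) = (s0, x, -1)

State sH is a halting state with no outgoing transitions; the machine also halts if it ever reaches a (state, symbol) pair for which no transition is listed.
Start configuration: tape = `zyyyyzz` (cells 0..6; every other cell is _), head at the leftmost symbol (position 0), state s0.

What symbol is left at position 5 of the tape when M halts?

s0 | [z]yyyyzz__   read z → write _, move +1, go to s1
s1 | _[y]yyyzz__   read y → write z, move +1, go to s1
s1 | _z[y]yyzz__   read y → write z, move +1, go to s1
s1 | _zz[y]yzz__   read y → write z, move +1, go to s1
s1 | _zzz[y]zz__   read y → write z, move +1, go to s1
s1 | _zzzz[z]z__   read z → write z, move -1, go to s0
s0 | _zzz[z]zz__   read z → write _, move +1, go to s1
s1 | _zzz_[z]z__   read z → write z, move -1, go to s0
s0 | _zzz[_]zz__   read _ → write x, move +1, go to s0
s0 | _zzzx[z]z__   read z → write _, move +1, go to s1
s1 | _zzzx_[z]__   read z → write z, move -1, go to s0
s0 | _zzzx[_]z__   read _ → write x, move +1, go to s0
s0 | _zzzxx[z]__   read z → write _, move +1, go to s1
s1 | _zzzxx_[_]_   read _ → write _, move +1, go to sH
sH | _zzzxx__[_]
Cell 5 holds x when M halts.

x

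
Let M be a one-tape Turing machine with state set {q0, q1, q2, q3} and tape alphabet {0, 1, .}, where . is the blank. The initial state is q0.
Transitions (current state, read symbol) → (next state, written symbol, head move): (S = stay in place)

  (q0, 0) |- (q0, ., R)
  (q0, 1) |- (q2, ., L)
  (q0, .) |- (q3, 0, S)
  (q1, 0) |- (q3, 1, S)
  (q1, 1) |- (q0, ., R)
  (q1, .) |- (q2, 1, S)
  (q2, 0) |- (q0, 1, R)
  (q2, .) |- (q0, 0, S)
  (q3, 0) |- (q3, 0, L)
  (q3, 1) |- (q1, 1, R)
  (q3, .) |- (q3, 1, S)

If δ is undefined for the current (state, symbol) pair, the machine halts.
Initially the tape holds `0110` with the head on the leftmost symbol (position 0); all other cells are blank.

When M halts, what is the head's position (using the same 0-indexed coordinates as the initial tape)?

5

state=q0 head=0 tape=[0]110..   (q0,0)→(q0,.,R)
state=q0 head=1 tape=.[1]10..   (q0,1)→(q2,.,L)
state=q2 head=0 tape=[.].10..   (q2,.)→(q0,0,S)
state=q0 head=0 tape=[0].10..   (q0,0)→(q0,.,R)
state=q0 head=1 tape=.[.]10..   (q0,.)→(q3,0,S)
state=q3 head=1 tape=.[0]10..   (q3,0)→(q3,0,L)
state=q3 head=0 tape=[.]010..   (q3,.)→(q3,1,S)
state=q3 head=0 tape=[1]010..   (q3,1)→(q1,1,R)
state=q1 head=1 tape=1[0]10..   (q1,0)→(q3,1,S)
state=q3 head=1 tape=1[1]10..   (q3,1)→(q1,1,R)
state=q1 head=2 tape=11[1]0..   (q1,1)→(q0,.,R)
state=q0 head=3 tape=11.[0]..   (q0,0)→(q0,.,R)
state=q0 head=4 tape=11..[.].   (q0,.)→(q3,0,S)
state=q3 head=4 tape=11..[0].   (q3,0)→(q3,0,L)
state=q3 head=3 tape=11.[.]0.   (q3,.)→(q3,1,S)
state=q3 head=3 tape=11.[1]0.   (q3,1)→(q1,1,R)
state=q1 head=4 tape=11.1[0].   (q1,0)→(q3,1,S)
state=q3 head=4 tape=11.1[1].   (q3,1)→(q1,1,R)
state=q1 head=5 tape=11.11[.]   (q1,.)→(q2,1,S)
state=q2 head=5 tape=11.11[1]
At halt the head is at cell 5.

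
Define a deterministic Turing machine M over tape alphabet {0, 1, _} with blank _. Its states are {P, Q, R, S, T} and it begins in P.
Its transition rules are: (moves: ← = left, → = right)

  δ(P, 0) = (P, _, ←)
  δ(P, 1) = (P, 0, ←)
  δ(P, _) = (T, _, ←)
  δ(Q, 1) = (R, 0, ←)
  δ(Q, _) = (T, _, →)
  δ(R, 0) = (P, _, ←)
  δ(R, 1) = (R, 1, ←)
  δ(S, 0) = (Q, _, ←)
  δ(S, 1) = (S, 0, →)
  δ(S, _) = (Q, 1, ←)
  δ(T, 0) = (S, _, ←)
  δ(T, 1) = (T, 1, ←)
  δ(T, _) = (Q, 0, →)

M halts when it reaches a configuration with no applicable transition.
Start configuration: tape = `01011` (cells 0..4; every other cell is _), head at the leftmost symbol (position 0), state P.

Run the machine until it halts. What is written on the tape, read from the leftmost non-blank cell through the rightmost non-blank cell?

0_00___0011

state=P head=0 tape=______[0]1011   (P,0)→(P,_,←)
state=P head=-1 tape=_____[_]_1011   (P,_)→(T,_,←)
state=T head=-2 tape=____[_]__1011   (T,_)→(Q,0,→)
state=Q head=-1 tape=____0[_]_1011   (Q,_)→(T,_,→)
state=T head=0 tape=____0_[_]1011   (T,_)→(Q,0,→)
state=Q head=1 tape=____0_0[1]011   (Q,1)→(R,0,←)
state=R head=0 tape=____0_[0]0011   (R,0)→(P,_,←)
state=P head=-1 tape=____0[_]_0011   (P,_)→(T,_,←)
state=T head=-2 tape=____[0]__0011   (T,0)→(S,_,←)
state=S head=-3 tape=___[_]___0011   (S,_)→(Q,1,←)
state=Q head=-4 tape=__[_]1___0011   (Q,_)→(T,_,→)
state=T head=-3 tape=___[1]___0011   (T,1)→(T,1,←)
state=T head=-4 tape=__[_]1___0011   (T,_)→(Q,0,→)
state=Q head=-3 tape=__0[1]___0011   (Q,1)→(R,0,←)
state=R head=-4 tape=__[0]0___0011   (R,0)→(P,_,←)
state=P head=-5 tape=_[_]_0___0011   (P,_)→(T,_,←)
state=T head=-6 tape=[_]__0___0011   (T,_)→(Q,0,→)
state=Q head=-5 tape=0[_]_0___0011   (Q,_)→(T,_,→)
state=T head=-4 tape=0_[_]0___0011   (T,_)→(Q,0,→)
state=Q head=-3 tape=0_0[0]___0011
The non-blank tape span at halt is 0_00___0011.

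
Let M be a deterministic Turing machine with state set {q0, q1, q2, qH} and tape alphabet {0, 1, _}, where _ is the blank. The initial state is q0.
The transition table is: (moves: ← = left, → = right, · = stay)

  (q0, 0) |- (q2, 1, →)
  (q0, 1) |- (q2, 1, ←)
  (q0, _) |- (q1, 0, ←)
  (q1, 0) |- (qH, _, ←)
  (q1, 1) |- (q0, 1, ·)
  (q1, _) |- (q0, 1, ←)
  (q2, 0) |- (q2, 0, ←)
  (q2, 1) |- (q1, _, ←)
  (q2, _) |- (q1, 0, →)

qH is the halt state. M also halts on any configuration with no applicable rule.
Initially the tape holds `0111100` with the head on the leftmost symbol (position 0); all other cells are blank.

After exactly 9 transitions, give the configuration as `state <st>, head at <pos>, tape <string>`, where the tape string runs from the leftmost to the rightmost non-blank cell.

q0 | __[0]111100   read 0 → write 1, move →, go to q2
q2 | __1[1]11100   read 1 → write _, move ←, go to q1
q1 | __[1]_11100   read 1 → write 1, move ·, go to q0
q0 | __[1]_11100   read 1 → write 1, move ←, go to q2
q2 | _[_]1_11100   read _ → write 0, move →, go to q1
q1 | _0[1]_11100   read 1 → write 1, move ·, go to q0
q0 | _0[1]_11100   read 1 → write 1, move ←, go to q2
q2 | _[0]1_11100   read 0 → write 0, move ←, go to q2
q2 | [_]01_11100   read _ → write 0, move →, go to q1
q1 | 0[0]1_11100
After 9 steps: state q1, head at -1, tape 001_11100.

state q1, head at -1, tape 001_11100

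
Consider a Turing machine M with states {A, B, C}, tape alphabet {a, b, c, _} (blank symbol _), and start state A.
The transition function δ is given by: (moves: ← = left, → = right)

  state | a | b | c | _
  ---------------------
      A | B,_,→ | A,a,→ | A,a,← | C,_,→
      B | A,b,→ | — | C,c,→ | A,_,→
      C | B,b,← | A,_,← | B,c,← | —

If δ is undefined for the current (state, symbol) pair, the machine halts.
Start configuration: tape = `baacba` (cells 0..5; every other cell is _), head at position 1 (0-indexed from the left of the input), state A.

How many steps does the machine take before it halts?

5

A | b[a]acba   read a → write _, move →, go to B
B | b_[a]cba   read a → write b, move →, go to A
A | b_b[c]ba   read c → write a, move ←, go to A
A | b_[b]aba   read b → write a, move →, go to A
A | b_a[a]ba   read a → write _, move →, go to B
B | b_a_[b]a
M halts after 5 transitions.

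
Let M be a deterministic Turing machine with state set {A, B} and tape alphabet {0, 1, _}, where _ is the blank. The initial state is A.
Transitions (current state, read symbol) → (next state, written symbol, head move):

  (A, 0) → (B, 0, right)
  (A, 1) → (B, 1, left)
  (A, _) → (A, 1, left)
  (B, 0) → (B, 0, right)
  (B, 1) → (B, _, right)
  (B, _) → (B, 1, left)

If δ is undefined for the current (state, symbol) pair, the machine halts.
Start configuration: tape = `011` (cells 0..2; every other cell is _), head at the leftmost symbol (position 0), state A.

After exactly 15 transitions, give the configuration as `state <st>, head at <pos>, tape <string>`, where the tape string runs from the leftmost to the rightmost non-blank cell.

state B, head at 1, tape 01111

state=A head=0 tape=[0]11__   (A,0)→(B,0,right)
state=B head=1 tape=0[1]1__   (B,1)→(B,_,right)
state=B head=2 tape=0_[1]__   (B,1)→(B,_,right)
state=B head=3 tape=0__[_]_   (B,_)→(B,1,left)
state=B head=2 tape=0_[_]1_   (B,_)→(B,1,left)
state=B head=1 tape=0[_]11_   (B,_)→(B,1,left)
state=B head=0 tape=[0]111_   (B,0)→(B,0,right)
state=B head=1 tape=0[1]11_   (B,1)→(B,_,right)
state=B head=2 tape=0_[1]1_   (B,1)→(B,_,right)
state=B head=3 tape=0__[1]_   (B,1)→(B,_,right)
state=B head=4 tape=0___[_]   (B,_)→(B,1,left)
state=B head=3 tape=0__[_]1   (B,_)→(B,1,left)
state=B head=2 tape=0_[_]11   (B,_)→(B,1,left)
state=B head=1 tape=0[_]111   (B,_)→(B,1,left)
state=B head=0 tape=[0]1111   (B,0)→(B,0,right)
state=B head=1 tape=0[1]111
After 15 steps: state B, head at 1, tape 01111.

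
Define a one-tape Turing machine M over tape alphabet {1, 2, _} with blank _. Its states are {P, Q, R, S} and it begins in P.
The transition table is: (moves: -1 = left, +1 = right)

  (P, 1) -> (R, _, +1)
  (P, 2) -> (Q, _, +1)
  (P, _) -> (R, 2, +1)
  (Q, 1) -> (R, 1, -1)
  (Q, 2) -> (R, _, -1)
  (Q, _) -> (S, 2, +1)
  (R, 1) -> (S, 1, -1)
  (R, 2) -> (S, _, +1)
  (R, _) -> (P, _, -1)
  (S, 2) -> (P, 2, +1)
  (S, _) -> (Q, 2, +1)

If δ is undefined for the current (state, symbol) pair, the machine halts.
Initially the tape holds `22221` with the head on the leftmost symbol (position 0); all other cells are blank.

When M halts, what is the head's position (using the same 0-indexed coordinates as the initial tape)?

P | _[2]2221   read 2 → write _, move +1, go to Q
Q | __[2]221   read 2 → write _, move -1, go to R
R | _[_]_221   read _ → write _, move -1, go to P
P | [_]__221   read _ → write 2, move +1, go to R
R | 2[_]_221   read _ → write _, move -1, go to P
P | [2]__221   read 2 → write _, move +1, go to Q
Q | _[_]_221   read _ → write 2, move +1, go to S
S | _2[_]221   read _ → write 2, move +1, go to Q
Q | _22[2]21   read 2 → write _, move -1, go to R
R | _2[2]_21   read 2 → write _, move +1, go to S
S | _2_[_]21   read _ → write 2, move +1, go to Q
Q | _2_2[2]1   read 2 → write _, move -1, go to R
R | _2_[2]_1   read 2 → write _, move +1, go to S
S | _2__[_]1   read _ → write 2, move +1, go to Q
Q | _2__2[1]   read 1 → write 1, move -1, go to R
R | _2__[2]1   read 2 → write _, move +1, go to S
S | _2___[1]
At halt the head is at cell 4.

4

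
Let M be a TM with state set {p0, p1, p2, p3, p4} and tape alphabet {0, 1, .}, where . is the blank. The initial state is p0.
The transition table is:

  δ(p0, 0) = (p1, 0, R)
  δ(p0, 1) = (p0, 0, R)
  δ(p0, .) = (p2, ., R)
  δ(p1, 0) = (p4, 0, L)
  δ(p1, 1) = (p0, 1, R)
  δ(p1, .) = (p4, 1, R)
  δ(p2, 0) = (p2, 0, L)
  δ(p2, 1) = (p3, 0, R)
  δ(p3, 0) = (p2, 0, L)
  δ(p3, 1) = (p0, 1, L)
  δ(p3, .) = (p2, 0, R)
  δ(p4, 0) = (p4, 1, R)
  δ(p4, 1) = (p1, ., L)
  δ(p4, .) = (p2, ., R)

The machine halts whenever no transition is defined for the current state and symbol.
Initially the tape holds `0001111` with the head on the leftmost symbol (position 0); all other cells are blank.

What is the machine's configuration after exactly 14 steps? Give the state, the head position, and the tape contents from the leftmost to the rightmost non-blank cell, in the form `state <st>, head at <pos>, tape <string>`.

state p2, head at 8, tape 111.010

p0 | [0]001111..   read 0 → write 0, move R, go to p1
p1 | 0[0]01111..   read 0 → write 0, move L, go to p4
p4 | [0]001111..   read 0 → write 1, move R, go to p4
p4 | 1[0]01111..   read 0 → write 1, move R, go to p4
p4 | 11[0]1111..   read 0 → write 1, move R, go to p4
p4 | 111[1]111..   read 1 → write ., move L, go to p1
p1 | 11[1].111..   read 1 → write 1, move R, go to p0
p0 | 111[.]111..   read . → write ., move R, go to p2
p2 | 111.[1]11..   read 1 → write 0, move R, go to p3
p3 | 111.0[1]1..   read 1 → write 1, move L, go to p0
p0 | 111.[0]11..   read 0 → write 0, move R, go to p1
p1 | 111.0[1]1..   read 1 → write 1, move R, go to p0
p0 | 111.01[1]..   read 1 → write 0, move R, go to p0
p0 | 111.010[.].   read . → write ., move R, go to p2
p2 | 111.010.[.]
After 14 steps: state p2, head at 8, tape 111.010.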